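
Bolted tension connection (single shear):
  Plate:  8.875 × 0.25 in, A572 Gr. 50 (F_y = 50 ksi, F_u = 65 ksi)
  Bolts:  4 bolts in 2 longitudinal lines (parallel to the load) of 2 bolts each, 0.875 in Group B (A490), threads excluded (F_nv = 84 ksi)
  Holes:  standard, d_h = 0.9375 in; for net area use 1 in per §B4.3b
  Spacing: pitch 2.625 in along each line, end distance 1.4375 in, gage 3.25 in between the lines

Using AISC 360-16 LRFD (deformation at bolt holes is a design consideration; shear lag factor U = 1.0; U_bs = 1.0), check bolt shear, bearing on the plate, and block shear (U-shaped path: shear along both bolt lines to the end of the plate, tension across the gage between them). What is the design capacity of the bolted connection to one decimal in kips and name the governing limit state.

64.9 kips (block shear governs)

Bolt shear: A_b = π(0.875)²/4 = 0.60132 in². φR_n = 0.75 × 84 × 0.60132 × 4 × 1 = 151.5 kips.
Bearing (0.25 in plate, F_u = 65 ksi): end bolts L_c = 1.4375 − 0.9375/2 = 0.96875, R_n = min(1.2×0.96875×0.25×65, 2.4×0.875×0.25×65) = 18.891 kips/bolt; interior L_c = 2.625 − 0.9375 = 1.6875, R_n = 32.906 kips/bolt. φR_n = 0.75 × (2×18.891 + 2×32.906) = 77.7 kips.
Block shear: shear path 2×[1.4375+1×2.625] = 2×4.0625 in, A_gv = 2.0313, A_nv = 2×(4.0625 − 1.5×1)×0.25 = 1.2813 in²; tension across gage: (3.25 − 1×1)×0.25 = 0.5625 in². R_n = min(0.6×65×1.2813, 0.6×50×2.0313) + 1.0×65×0.5625 = min(49.971, 60.939) + 36.563 = 86.534 kips. φR_n = 0.75 × 86.534 = 64.9 kips.
Governing: min(151.5, 77.7, 64.9) = 64.9 kips → block shear.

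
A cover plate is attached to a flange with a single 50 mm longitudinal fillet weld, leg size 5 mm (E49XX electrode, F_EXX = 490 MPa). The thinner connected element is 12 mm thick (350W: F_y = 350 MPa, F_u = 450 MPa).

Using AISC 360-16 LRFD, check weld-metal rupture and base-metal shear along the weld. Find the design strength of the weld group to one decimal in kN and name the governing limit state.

Weld metal: throat = 0.707×5 = 3.535 mm, L = 50 mm. φR_n = 0.75 × 0.6 × 490 × 3.535 × 50 = 39.0 kN.
Base metal shear (12 mm plate): yield φR_n = 1.0×0.6×350×12×50 = 126.0 kN; rupture φR_n = 0.75×0.6×450×12×50 = 121.5 kN; take 121.5 kN (rupture).
Governing: min(39.0, 121.5) = 39.0 kN → weld metal.

39.0 kN (weld metal governs)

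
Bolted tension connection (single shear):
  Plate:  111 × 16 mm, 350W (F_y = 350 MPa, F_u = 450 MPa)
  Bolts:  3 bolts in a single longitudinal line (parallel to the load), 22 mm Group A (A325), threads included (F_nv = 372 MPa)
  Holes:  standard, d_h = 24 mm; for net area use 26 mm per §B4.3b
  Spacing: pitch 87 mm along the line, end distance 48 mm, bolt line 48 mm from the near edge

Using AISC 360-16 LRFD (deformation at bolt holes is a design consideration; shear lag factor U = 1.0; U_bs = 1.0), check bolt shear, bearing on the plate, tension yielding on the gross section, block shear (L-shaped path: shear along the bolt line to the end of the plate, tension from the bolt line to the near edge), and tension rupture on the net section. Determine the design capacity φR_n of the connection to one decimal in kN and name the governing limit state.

318.2 kN (bolt shear governs)

Bolt shear: A_b = π(22)²/4 = 380.13 mm². φR_n = 0.75 × 372 × 380.13 × 3 × 1 = 318.2 kN.
Bearing (16 mm plate, F_u = 450 MPa): end bolts L_c = 48 − 24/2 = 36, R_n = min(1.2×36×16×450, 2.4×22×16×450) = 311.04 kN/bolt; interior L_c = 87 − 24 = 63, R_n = 380.16 kN/bolt. φR_n = 0.75 × (1×311.04 + 2×380.16) = 803.5 kN.
Tension yield (gross): A_g = 111×16 = 1776 mm². φR_n = 0.90 × 350 × 1776 = 559.4 kN.
Block shear: shear path 1×[48+2×87] = 1×222 mm, A_gv = 3552, A_nv = 1×(222 − 2.5×26)×16 = 2512 mm²; tension to near edge: (48 − 0.5×26)×16 = 560 mm². R_n = min(0.6×450×2512, 0.6×350×3552) + 1.0×450×560 = min(678.24, 745.92) + 252 = 930.24 kN. φR_n = 0.75 × 930.24 = 697.7 kN.
Tension rupture (net): A_n = (111 − 1×26)×16 = 1360 mm² (U = 1.0, A_e = A_n). φR_n = 0.75 × 450 × 1360 = 459.0 kN.
Governing: min(318.2, 803.5, 559.4, 697.7, 459.0) = 318.2 kN → bolt shear.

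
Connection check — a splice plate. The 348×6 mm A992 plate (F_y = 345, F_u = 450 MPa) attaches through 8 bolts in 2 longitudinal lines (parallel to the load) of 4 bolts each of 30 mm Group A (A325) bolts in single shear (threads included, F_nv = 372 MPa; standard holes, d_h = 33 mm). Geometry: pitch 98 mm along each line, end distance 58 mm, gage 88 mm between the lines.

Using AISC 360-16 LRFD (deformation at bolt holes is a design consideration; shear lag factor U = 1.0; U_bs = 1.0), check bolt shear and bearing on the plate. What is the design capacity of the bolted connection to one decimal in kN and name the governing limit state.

Bolt shear: A_b = π(30)²/4 = 706.86 mm². φR_n = 0.75 × 372 × 706.86 × 8 × 1 = 1577.7 kN.
Bearing (6 mm plate, F_u = 450 MPa): end bolts L_c = 58 − 33/2 = 41.5, R_n = min(1.2×41.5×6×450, 2.4×30×6×450) = 134.46 kN/bolt; interior L_c = 98 − 33 = 65, R_n = 194.4 kN/bolt. φR_n = 0.75 × (2×134.46 + 6×194.4) = 1076.5 kN.
Governing: min(1577.7, 1076.5) = 1076.5 kN → bearing.

1076.5 kN (bearing governs)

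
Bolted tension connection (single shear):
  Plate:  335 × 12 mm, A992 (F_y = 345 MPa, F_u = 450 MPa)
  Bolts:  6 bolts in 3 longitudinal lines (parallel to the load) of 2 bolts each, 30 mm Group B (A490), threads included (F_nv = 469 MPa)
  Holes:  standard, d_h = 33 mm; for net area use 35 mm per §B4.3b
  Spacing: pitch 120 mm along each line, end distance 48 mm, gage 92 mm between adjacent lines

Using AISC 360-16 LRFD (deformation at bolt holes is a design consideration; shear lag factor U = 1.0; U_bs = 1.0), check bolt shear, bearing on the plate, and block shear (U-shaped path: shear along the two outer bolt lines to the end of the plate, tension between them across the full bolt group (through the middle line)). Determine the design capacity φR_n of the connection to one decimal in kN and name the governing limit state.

Bolt shear: A_b = π(30)²/4 = 706.86 mm². φR_n = 0.75 × 469 × 706.86 × 6 × 1 = 1491.8 kN.
Bearing (12 mm plate, F_u = 450 MPa): end bolts L_c = 48 − 33/2 = 31.5, R_n = min(1.2×31.5×12×450, 2.4×30×12×450) = 204.12 kN/bolt; interior L_c = 120 − 33 = 87, R_n = 388.8 kN/bolt. φR_n = 0.75 × (3×204.12 + 3×388.8) = 1334.1 kN.
Block shear: shear path 2×[48+1×120] = 2×168 mm, A_gv = 4032, A_nv = 2×(168 − 1.5×35)×12 = 2772 mm²; tension across gage: (184 − 2×35)×12 = 1368 mm². R_n = min(0.6×450×2772, 0.6×345×4032) + 1.0×450×1368 = min(748.44, 834.62) + 615.6 = 1364 kN. φR_n = 0.75 × 1364 = 1023.0 kN.
Governing: min(1491.8, 1334.1, 1023.0) = 1023.0 kN → block shear.

1023.0 kN (block shear governs)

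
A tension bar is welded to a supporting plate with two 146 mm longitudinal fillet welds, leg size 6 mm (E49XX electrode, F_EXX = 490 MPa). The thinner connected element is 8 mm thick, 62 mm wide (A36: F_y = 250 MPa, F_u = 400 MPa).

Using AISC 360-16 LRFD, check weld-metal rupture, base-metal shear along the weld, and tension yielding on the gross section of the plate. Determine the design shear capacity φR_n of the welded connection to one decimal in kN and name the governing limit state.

111.6 kN (gross-section yield governs)

Weld metal: throat = 0.707×6 = 4.242 mm, L = 2×146 = 292 mm. φR_n = 0.75 × 0.6 × 490 × 4.242 × 292 = 273.1 kN.
Base metal shear (8 mm plate): yield φR_n = 1.0×0.6×250×8×292 = 350.4 kN; rupture φR_n = 0.75×0.6×400×8×292 = 420.5 kN; take 350.4 kN (yield).
Tension yield (gross): A_g = 62×8 = 496 mm². φR_n = 0.90 × 250 × 496 = 111.6 kN.
Governing: min(273.1, 350.4, 111.6) = 111.6 kN → gross-section yield.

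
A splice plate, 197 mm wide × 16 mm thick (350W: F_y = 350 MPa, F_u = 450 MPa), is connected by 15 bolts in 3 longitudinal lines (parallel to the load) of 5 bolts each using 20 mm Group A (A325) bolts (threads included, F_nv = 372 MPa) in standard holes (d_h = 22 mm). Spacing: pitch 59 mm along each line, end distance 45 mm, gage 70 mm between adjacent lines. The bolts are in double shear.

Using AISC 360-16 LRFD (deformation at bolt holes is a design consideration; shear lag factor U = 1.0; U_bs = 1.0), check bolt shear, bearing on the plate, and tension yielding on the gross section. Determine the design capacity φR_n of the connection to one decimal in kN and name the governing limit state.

Bolt shear: A_b = π(20)²/4 = 314.16 mm². φR_n = 0.75 × 372 × 314.16 × 15 × 2 = 2629.5 kN.
Bearing (16 mm plate, F_u = 450 MPa): end bolts L_c = 45 − 22/2 = 34, R_n = min(1.2×34×16×450, 2.4×20×16×450) = 293.76 kN/bolt; interior L_c = 59 − 22 = 37, R_n = 319.68 kN/bolt. φR_n = 0.75 × (3×293.76 + 12×319.68) = 3538.1 kN.
Tension yield (gross): A_g = 197×16 = 3152 mm². φR_n = 0.90 × 350 × 3152 = 992.9 kN.
Governing: min(2629.5, 3538.1, 992.9) = 992.9 kN → gross-section yield.

992.9 kN (gross-section yield governs)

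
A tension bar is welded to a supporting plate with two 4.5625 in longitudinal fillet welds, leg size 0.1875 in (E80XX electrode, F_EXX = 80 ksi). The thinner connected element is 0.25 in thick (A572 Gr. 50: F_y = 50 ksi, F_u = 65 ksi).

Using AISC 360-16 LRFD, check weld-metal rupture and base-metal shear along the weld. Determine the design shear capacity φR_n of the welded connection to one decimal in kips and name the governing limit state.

Weld metal: throat = 0.707×0.1875 = 0.13256 in, L = 2×4.5625 = 9.125 in. φR_n = 0.75 × 0.6 × 80 × 0.13256 × 9.125 = 43.5 kips.
Base metal shear (0.25 in plate): yield φR_n = 1.0×0.6×50×0.25×9.125 = 68.4 kips; rupture φR_n = 0.75×0.6×65×0.25×9.125 = 66.7 kips; take 66.7 kips (rupture).
Governing: min(43.5, 66.7) = 43.5 kips → weld metal.

43.5 kips (weld metal governs)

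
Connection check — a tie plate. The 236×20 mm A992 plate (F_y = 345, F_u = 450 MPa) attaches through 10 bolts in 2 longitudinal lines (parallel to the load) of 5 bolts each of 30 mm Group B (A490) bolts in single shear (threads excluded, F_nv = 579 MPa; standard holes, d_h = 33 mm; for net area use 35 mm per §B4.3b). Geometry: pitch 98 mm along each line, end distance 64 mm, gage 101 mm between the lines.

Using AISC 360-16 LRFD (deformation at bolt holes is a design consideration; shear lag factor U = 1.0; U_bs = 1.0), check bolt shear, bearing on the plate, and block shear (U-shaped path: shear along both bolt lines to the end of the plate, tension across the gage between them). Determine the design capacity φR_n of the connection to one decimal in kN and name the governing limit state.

2863.4 kN (block shear governs)

Bolt shear: A_b = π(30)²/4 = 706.86 mm². φR_n = 0.75 × 579 × 706.86 × 10 × 1 = 3069.5 kN.
Bearing (20 mm plate, F_u = 450 MPa): end bolts L_c = 64 − 33/2 = 47.5, R_n = min(1.2×47.5×20×450, 2.4×30×20×450) = 513 kN/bolt; interior L_c = 98 − 33 = 65, R_n = 648 kN/bolt. φR_n = 0.75 × (2×513 + 8×648) = 4657.5 kN.
Block shear: shear path 2×[64+4×98] = 2×456 mm, A_gv = 18240, A_nv = 2×(456 − 4.5×35)×20 = 11940 mm²; tension across gage: (101 − 1×35)×20 = 1320 mm². R_n = min(0.6×450×11940, 0.6×345×18240) + 1.0×450×1320 = min(3223.8, 3775.7) + 594 = 3817.8 kN. φR_n = 0.75 × 3817.8 = 2863.4 kN.
Governing: min(3069.5, 4657.5, 2863.4) = 2863.4 kN → block shear.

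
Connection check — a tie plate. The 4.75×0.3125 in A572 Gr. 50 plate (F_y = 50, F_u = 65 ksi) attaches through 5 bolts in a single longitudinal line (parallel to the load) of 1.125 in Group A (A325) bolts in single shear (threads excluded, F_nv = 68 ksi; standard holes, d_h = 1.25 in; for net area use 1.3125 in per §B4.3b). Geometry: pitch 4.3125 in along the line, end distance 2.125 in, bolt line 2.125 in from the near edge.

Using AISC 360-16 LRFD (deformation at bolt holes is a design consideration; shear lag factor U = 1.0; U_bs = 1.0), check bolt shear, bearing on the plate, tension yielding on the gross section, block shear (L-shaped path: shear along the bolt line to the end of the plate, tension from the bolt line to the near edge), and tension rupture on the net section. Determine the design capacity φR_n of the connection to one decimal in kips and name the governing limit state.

52.4 kips (net-section rupture governs)

Bolt shear: A_b = π(1.125)²/4 = 0.99402 in². φR_n = 0.75 × 68 × 0.99402 × 5 × 1 = 253.5 kips.
Bearing (0.3125 in plate, F_u = 65 ksi): end bolts L_c = 2.125 − 1.25/2 = 1.5, R_n = min(1.2×1.5×0.3125×65, 2.4×1.125×0.3125×65) = 36.563 kips/bolt; interior L_c = 4.3125 − 1.25 = 3.0625, R_n = 54.844 kips/bolt. φR_n = 0.75 × (1×36.563 + 4×54.844) = 192.0 kips.
Tension yield (gross): A_g = 4.75×0.3125 = 1.4844 in². φR_n = 0.90 × 50 × 1.4844 = 66.8 kips.
Block shear: shear path 1×[2.125+4×4.3125] = 1×19.375 in, A_gv = 6.0547, A_nv = 1×(19.375 − 4.5×1.3125)×0.3125 = 4.209 in²; tension to near edge: (2.125 − 0.5×1.3125)×0.3125 = 0.45898 in². R_n = min(0.6×65×4.209, 0.6×50×6.0547) + 1.0×65×0.45898 = min(164.15, 181.64) + 29.834 = 193.98 kips. φR_n = 0.75 × 193.98 = 145.5 kips.
Tension rupture (net): A_n = (4.75 − 1×1.3125)×0.3125 = 1.0742 in² (U = 1.0, A_e = A_n). φR_n = 0.75 × 65 × 1.0742 = 52.4 kips.
Governing: min(253.5, 192.0, 66.8, 145.5, 52.4) = 52.4 kips → net-section rupture.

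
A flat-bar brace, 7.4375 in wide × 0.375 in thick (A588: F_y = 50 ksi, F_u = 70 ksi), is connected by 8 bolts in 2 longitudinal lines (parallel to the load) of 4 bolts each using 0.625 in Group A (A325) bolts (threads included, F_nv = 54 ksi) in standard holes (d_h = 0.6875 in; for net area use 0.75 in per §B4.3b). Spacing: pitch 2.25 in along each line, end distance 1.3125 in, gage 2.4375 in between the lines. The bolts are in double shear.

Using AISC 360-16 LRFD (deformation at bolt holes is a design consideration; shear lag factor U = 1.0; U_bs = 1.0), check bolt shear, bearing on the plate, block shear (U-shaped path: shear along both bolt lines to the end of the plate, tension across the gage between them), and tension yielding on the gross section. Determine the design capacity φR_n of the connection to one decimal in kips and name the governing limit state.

Bolt shear: A_b = π(0.625)²/4 = 0.3068 in². φR_n = 0.75 × 54 × 0.3068 × 8 × 2 = 198.8 kips.
Bearing (0.375 in plate, F_u = 70 ksi): end bolts L_c = 1.3125 − 0.6875/2 = 0.96875, R_n = min(1.2×0.96875×0.375×70, 2.4×0.625×0.375×70) = 30.516 kips/bolt; interior L_c = 2.25 − 0.6875 = 1.5625, R_n = 39.375 kips/bolt. φR_n = 0.75 × (2×30.516 + 6×39.375) = 223.0 kips.
Block shear: shear path 2×[1.3125+3×2.25] = 2×8.0625 in, A_gv = 6.0469, A_nv = 2×(8.0625 − 3.5×0.75)×0.375 = 4.0781 in²; tension across gage: (2.4375 − 1×0.75)×0.375 = 0.63281 in². R_n = min(0.6×70×4.0781, 0.6×50×6.0469) + 1.0×70×0.63281 = min(171.28, 181.41) + 44.297 = 215.58 kips. φR_n = 0.75 × 215.58 = 161.7 kips.
Tension yield (gross): A_g = 7.4375×0.375 = 2.7891 in². φR_n = 0.90 × 50 × 2.7891 = 125.5 kips.
Governing: min(198.8, 223.0, 161.7, 125.5) = 125.5 kips → gross-section yield.

125.5 kips (gross-section yield governs)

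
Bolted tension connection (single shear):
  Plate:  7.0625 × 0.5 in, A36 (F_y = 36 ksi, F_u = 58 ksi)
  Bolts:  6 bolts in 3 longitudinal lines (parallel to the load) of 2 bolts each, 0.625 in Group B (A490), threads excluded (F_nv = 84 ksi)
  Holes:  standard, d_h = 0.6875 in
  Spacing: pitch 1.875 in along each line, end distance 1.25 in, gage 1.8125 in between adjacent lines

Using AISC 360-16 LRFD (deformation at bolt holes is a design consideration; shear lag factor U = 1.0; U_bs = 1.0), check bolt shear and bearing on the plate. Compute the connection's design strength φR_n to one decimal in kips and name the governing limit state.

116.0 kips (bolt shear governs)

Bolt shear: A_b = π(0.625)²/4 = 0.3068 in². φR_n = 0.75 × 84 × 0.3068 × 6 × 1 = 116.0 kips.
Bearing (0.5 in plate, F_u = 58 ksi): end bolts L_c = 1.25 − 0.6875/2 = 0.90625, R_n = min(1.2×0.90625×0.5×58, 2.4×0.625×0.5×58) = 31.538 kips/bolt; interior L_c = 1.875 − 0.6875 = 1.1875, R_n = 41.325 kips/bolt. φR_n = 0.75 × (3×31.538 + 3×41.325) = 163.9 kips.
Governing: min(116.0, 163.9) = 116.0 kips → bolt shear.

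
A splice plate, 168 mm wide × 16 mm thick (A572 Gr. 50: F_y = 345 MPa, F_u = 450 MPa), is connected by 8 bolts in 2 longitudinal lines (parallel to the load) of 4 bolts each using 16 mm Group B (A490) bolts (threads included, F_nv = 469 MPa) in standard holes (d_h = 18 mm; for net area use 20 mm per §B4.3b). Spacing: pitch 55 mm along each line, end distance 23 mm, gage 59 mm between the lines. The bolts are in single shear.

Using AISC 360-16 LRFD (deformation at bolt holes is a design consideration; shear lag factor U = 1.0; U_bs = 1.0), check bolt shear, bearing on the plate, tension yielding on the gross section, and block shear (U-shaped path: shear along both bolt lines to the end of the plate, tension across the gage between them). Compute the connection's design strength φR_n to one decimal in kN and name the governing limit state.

Bolt shear: A_b = π(16)²/4 = 201.06 mm². φR_n = 0.75 × 469 × 201.06 × 8 × 1 = 565.8 kN.
Bearing (16 mm plate, F_u = 450 MPa): end bolts L_c = 23 − 18/2 = 14, R_n = min(1.2×14×16×450, 2.4×16×16×450) = 120.96 kN/bolt; interior L_c = 55 − 18 = 37, R_n = 276.48 kN/bolt. φR_n = 0.75 × (2×120.96 + 6×276.48) = 1425.6 kN.
Tension yield (gross): A_g = 168×16 = 2688 mm². φR_n = 0.90 × 345 × 2688 = 834.6 kN.
Block shear: shear path 2×[23+3×55] = 2×188 mm, A_gv = 6016, A_nv = 2×(188 − 3.5×20)×16 = 3776 mm²; tension across gage: (59 − 1×20)×16 = 624 mm². R_n = min(0.6×450×3776, 0.6×345×6016) + 1.0×450×624 = min(1019.5, 1245.3) + 280.8 = 1300.3 kN. φR_n = 0.75 × 1300.3 = 975.2 kN.
Governing: min(565.8, 1425.6, 834.6, 975.2) = 565.8 kN → bolt shear.

565.8 kN (bolt shear governs)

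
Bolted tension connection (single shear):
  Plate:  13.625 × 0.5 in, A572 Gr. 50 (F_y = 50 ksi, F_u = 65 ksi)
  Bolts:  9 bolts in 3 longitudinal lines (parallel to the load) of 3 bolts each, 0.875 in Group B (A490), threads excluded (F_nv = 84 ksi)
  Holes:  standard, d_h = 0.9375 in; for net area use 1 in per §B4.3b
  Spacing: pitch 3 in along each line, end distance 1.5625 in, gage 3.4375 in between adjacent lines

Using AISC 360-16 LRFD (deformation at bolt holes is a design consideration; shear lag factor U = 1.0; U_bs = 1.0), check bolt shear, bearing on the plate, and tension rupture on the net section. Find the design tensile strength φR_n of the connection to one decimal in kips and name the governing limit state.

Bolt shear: A_b = π(0.875)²/4 = 0.60132 in². φR_n = 0.75 × 84 × 0.60132 × 9 × 1 = 340.9 kips.
Bearing (0.5 in plate, F_u = 65 ksi): end bolts L_c = 1.5625 − 0.9375/2 = 1.09375, R_n = min(1.2×1.09375×0.5×65, 2.4×0.875×0.5×65) = 42.656 kips/bolt; interior L_c = 3 − 0.9375 = 2.0625, R_n = 68.25 kips/bolt. φR_n = 0.75 × (3×42.656 + 6×68.25) = 403.1 kips.
Tension rupture (net): A_n = (13.625 − 3×1)×0.5 = 5.3125 in² (U = 1.0, A_e = A_n). φR_n = 0.75 × 65 × 5.3125 = 259.0 kips.
Governing: min(340.9, 403.1, 259.0) = 259.0 kips → net-section rupture.

259.0 kips (net-section rupture governs)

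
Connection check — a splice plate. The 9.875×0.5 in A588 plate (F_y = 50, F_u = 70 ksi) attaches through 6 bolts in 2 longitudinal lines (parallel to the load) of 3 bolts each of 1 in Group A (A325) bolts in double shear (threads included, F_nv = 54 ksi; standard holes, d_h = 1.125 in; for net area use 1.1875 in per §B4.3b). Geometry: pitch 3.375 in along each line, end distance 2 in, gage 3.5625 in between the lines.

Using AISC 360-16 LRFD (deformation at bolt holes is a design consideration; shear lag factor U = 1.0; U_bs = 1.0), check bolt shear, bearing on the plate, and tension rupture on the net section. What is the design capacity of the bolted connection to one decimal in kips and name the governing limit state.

196.9 kips (net-section rupture governs)

Bolt shear: A_b = π(1)²/4 = 0.7854 in². φR_n = 0.75 × 54 × 0.7854 × 6 × 2 = 381.7 kips.
Bearing (0.5 in plate, F_u = 70 ksi): end bolts L_c = 2 − 1.125/2 = 1.4375, R_n = min(1.2×1.4375×0.5×70, 2.4×1×0.5×70) = 60.375 kips/bolt; interior L_c = 3.375 − 1.125 = 2.25, R_n = 84 kips/bolt. φR_n = 0.75 × (2×60.375 + 4×84) = 342.6 kips.
Tension rupture (net): A_n = (9.875 − 2×1.1875)×0.5 = 3.75 in² (U = 1.0, A_e = A_n). φR_n = 0.75 × 70 × 3.75 = 196.9 kips.
Governing: min(381.7, 342.6, 196.9) = 196.9 kips → net-section rupture.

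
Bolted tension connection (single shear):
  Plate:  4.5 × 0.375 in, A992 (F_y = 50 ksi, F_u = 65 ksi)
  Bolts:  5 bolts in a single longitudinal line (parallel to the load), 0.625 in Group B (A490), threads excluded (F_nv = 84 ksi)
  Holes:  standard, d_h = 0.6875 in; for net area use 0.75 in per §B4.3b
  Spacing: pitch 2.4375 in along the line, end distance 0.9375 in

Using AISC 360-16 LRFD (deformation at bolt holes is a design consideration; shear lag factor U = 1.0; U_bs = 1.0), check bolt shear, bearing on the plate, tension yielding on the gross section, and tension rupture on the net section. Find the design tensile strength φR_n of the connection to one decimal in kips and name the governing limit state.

Bolt shear: A_b = π(0.625)²/4 = 0.3068 in². φR_n = 0.75 × 84 × 0.3068 × 5 × 1 = 96.6 kips.
Bearing (0.375 in plate, F_u = 65 ksi): end bolts L_c = 0.9375 − 0.6875/2 = 0.59375, R_n = min(1.2×0.59375×0.375×65, 2.4×0.625×0.375×65) = 17.367 kips/bolt; interior L_c = 2.4375 − 0.6875 = 1.75, R_n = 36.563 kips/bolt. φR_n = 0.75 × (1×17.367 + 4×36.563) = 122.7 kips.
Tension yield (gross): A_g = 4.5×0.375 = 1.6875 in². φR_n = 0.90 × 50 × 1.6875 = 75.9 kips.
Tension rupture (net): A_n = (4.5 − 1×0.75)×0.375 = 1.4063 in² (U = 1.0, A_e = A_n). φR_n = 0.75 × 65 × 1.4063 = 68.6 kips.
Governing: min(96.6, 122.7, 75.9, 68.6) = 68.6 kips → net-section rupture.

68.6 kips (net-section rupture governs)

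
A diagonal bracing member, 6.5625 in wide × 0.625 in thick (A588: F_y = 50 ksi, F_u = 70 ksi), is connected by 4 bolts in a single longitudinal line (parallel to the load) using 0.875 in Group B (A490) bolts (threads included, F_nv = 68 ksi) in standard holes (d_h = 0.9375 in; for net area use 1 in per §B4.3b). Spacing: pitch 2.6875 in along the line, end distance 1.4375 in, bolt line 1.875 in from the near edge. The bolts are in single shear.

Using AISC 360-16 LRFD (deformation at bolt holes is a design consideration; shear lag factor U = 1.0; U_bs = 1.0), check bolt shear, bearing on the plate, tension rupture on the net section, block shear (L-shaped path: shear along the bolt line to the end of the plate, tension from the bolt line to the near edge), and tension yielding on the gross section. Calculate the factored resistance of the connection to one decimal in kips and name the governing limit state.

122.7 kips (bolt shear governs)

Bolt shear: A_b = π(0.875)²/4 = 0.60132 in². φR_n = 0.75 × 68 × 0.60132 × 4 × 1 = 122.7 kips.
Bearing (0.625 in plate, F_u = 70 ksi): end bolts L_c = 1.4375 − 0.9375/2 = 0.96875, R_n = min(1.2×0.96875×0.625×70, 2.4×0.875×0.625×70) = 50.859 kips/bolt; interior L_c = 2.6875 − 0.9375 = 1.75, R_n = 91.875 kips/bolt. φR_n = 0.75 × (1×50.859 + 3×91.875) = 244.9 kips.
Tension rupture (net): A_n = (6.5625 − 1×1)×0.625 = 3.4766 in² (U = 1.0, A_e = A_n). φR_n = 0.75 × 70 × 3.4766 = 182.5 kips.
Block shear: shear path 1×[1.4375+3×2.6875] = 1×9.5 in, A_gv = 5.9375, A_nv = 1×(9.5 − 3.5×1)×0.625 = 3.75 in²; tension to near edge: (1.875 − 0.5×1)×0.625 = 0.85938 in². R_n = min(0.6×70×3.75, 0.6×50×5.9375) + 1.0×70×0.85938 = min(157.5, 178.13) + 60.157 = 217.66 kips. φR_n = 0.75 × 217.66 = 163.2 kips.
Tension yield (gross): A_g = 6.5625×0.625 = 4.1016 in². φR_n = 0.90 × 50 × 4.1016 = 184.6 kips.
Governing: min(122.7, 244.9, 182.5, 163.2, 184.6) = 122.7 kips → bolt shear.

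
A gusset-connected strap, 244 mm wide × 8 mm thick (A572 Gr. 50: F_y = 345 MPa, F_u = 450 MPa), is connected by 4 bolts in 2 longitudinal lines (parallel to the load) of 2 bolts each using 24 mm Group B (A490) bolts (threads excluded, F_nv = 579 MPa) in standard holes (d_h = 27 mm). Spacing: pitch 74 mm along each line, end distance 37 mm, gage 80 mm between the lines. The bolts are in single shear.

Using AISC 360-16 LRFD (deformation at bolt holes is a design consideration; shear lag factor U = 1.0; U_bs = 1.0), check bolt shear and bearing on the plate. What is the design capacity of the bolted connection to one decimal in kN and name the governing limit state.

456.8 kN (bearing governs)

Bolt shear: A_b = π(24)²/4 = 452.39 mm². φR_n = 0.75 × 579 × 452.39 × 4 × 1 = 785.8 kN.
Bearing (8 mm plate, F_u = 450 MPa): end bolts L_c = 37 − 27/2 = 23.5, R_n = min(1.2×23.5×8×450, 2.4×24×8×450) = 101.52 kN/bolt; interior L_c = 74 − 27 = 47, R_n = 203.04 kN/bolt. φR_n = 0.75 × (2×101.52 + 2×203.04) = 456.8 kN.
Governing: min(785.8, 456.8) = 456.8 kN → bearing.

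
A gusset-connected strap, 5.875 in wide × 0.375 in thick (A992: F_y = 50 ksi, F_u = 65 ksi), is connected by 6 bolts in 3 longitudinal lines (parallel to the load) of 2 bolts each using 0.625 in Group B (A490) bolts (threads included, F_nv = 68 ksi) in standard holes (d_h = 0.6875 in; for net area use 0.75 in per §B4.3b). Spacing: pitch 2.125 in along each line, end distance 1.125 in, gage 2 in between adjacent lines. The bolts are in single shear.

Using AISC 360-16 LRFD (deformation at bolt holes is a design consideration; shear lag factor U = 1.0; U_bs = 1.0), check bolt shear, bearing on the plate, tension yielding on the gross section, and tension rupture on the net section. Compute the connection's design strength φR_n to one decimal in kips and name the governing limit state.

Bolt shear: A_b = π(0.625)²/4 = 0.3068 in². φR_n = 0.75 × 68 × 0.3068 × 6 × 1 = 93.9 kips.
Bearing (0.375 in plate, F_u = 65 ksi): end bolts L_c = 1.125 − 0.6875/2 = 0.78125, R_n = min(1.2×0.78125×0.375×65, 2.4×0.625×0.375×65) = 22.852 kips/bolt; interior L_c = 2.125 − 0.6875 = 1.4375, R_n = 36.563 kips/bolt. φR_n = 0.75 × (3×22.852 + 3×36.563) = 133.7 kips.
Tension yield (gross): A_g = 5.875×0.375 = 2.2031 in². φR_n = 0.90 × 50 × 2.2031 = 99.1 kips.
Tension rupture (net): A_n = (5.875 − 3×0.75)×0.375 = 1.3594 in² (U = 1.0, A_e = A_n). φR_n = 0.75 × 65 × 1.3594 = 66.3 kips.
Governing: min(93.9, 133.7, 99.1, 66.3) = 66.3 kips → net-section rupture.

66.3 kips (net-section rupture governs)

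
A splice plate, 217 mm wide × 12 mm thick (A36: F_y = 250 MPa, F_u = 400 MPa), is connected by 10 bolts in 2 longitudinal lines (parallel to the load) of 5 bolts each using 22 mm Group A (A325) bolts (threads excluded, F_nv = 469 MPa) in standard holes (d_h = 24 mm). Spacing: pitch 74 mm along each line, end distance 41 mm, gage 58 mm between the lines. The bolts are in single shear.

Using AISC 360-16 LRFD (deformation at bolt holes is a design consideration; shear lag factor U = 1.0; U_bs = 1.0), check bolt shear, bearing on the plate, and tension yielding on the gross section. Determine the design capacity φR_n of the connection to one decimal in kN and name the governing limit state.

Bolt shear: A_b = π(22)²/4 = 380.13 mm². φR_n = 0.75 × 469 × 380.13 × 10 × 1 = 1337.1 kN.
Bearing (12 mm plate, F_u = 400 MPa): end bolts L_c = 41 − 24/2 = 29, R_n = min(1.2×29×12×400, 2.4×22×12×400) = 167.04 kN/bolt; interior L_c = 74 − 24 = 50, R_n = 253.44 kN/bolt. φR_n = 0.75 × (2×167.04 + 8×253.44) = 1771.2 kN.
Tension yield (gross): A_g = 217×12 = 2604 mm². φR_n = 0.90 × 250 × 2604 = 585.9 kN.
Governing: min(1337.1, 1771.2, 585.9) = 585.9 kN → gross-section yield.

585.9 kN (gross-section yield governs)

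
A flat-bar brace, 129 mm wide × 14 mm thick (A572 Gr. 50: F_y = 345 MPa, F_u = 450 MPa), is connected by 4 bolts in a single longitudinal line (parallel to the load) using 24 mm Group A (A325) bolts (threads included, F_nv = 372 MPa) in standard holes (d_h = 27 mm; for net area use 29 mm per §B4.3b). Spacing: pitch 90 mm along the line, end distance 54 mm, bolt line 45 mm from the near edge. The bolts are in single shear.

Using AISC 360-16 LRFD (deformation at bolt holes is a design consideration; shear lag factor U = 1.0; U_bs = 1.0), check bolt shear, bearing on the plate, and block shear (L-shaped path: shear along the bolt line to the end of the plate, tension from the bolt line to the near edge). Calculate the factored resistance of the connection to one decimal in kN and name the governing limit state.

Bolt shear: A_b = π(24)²/4 = 452.39 mm². φR_n = 0.75 × 372 × 452.39 × 4 × 1 = 504.9 kN.
Bearing (14 mm plate, F_u = 450 MPa): end bolts L_c = 54 − 27/2 = 40.5, R_n = min(1.2×40.5×14×450, 2.4×24×14×450) = 306.18 kN/bolt; interior L_c = 90 − 27 = 63, R_n = 362.88 kN/bolt. φR_n = 0.75 × (1×306.18 + 3×362.88) = 1046.1 kN.
Block shear: shear path 1×[54+3×90] = 1×324 mm, A_gv = 4536, A_nv = 1×(324 − 3.5×29)×14 = 3115 mm²; tension to near edge: (45 − 0.5×29)×14 = 427 mm². R_n = min(0.6×450×3115, 0.6×345×4536) + 1.0×450×427 = min(841.05, 938.95) + 192.15 = 1033.2 kN. φR_n = 0.75 × 1033.2 = 774.9 kN.
Governing: min(504.9, 1046.1, 774.9) = 504.9 kN → bolt shear.

504.9 kN (bolt shear governs)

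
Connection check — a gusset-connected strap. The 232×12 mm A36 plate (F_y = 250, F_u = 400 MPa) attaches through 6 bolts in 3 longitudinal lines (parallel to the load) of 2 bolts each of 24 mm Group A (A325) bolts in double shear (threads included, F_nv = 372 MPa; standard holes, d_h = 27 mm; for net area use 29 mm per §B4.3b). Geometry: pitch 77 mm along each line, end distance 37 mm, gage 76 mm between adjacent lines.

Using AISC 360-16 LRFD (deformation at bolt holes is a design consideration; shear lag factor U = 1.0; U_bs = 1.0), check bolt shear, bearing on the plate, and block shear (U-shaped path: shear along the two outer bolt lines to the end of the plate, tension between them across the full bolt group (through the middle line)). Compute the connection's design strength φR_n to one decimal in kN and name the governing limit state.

Bolt shear: A_b = π(24)²/4 = 452.39 mm². φR_n = 0.75 × 372 × 452.39 × 6 × 2 = 1514.6 kN.
Bearing (12 mm plate, F_u = 400 MPa): end bolts L_c = 37 − 27/2 = 23.5, R_n = min(1.2×23.5×12×400, 2.4×24×12×400) = 135.36 kN/bolt; interior L_c = 77 − 27 = 50, R_n = 276.48 kN/bolt. φR_n = 0.75 × (3×135.36 + 3×276.48) = 926.6 kN.
Block shear: shear path 2×[37+1×77] = 2×114 mm, A_gv = 2736, A_nv = 2×(114 − 1.5×29)×12 = 1692 mm²; tension across gage: (152 − 2×29)×12 = 1128 mm². R_n = min(0.6×400×1692, 0.6×250×2736) + 1.0×400×1128 = min(406.08, 410.4) + 451.2 = 857.28 kN. φR_n = 0.75 × 857.28 = 643.0 kN.
Governing: min(1514.6, 926.6, 643.0) = 643.0 kN → block shear.

643.0 kN (block shear governs)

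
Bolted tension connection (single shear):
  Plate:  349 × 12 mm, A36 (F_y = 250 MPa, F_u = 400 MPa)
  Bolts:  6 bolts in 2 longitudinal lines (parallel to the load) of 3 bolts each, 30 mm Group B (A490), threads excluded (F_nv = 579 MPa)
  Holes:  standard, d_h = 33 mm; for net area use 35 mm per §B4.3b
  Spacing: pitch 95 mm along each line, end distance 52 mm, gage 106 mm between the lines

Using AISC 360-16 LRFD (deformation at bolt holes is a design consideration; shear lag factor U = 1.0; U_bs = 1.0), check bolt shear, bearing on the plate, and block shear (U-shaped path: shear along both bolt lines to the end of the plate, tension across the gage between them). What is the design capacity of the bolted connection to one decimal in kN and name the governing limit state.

909.0 kN (block shear governs)

Bolt shear: A_b = π(30)²/4 = 706.86 mm². φR_n = 0.75 × 579 × 706.86 × 6 × 1 = 1841.7 kN.
Bearing (12 mm plate, F_u = 400 MPa): end bolts L_c = 52 − 33/2 = 35.5, R_n = min(1.2×35.5×12×400, 2.4×30×12×400) = 204.48 kN/bolt; interior L_c = 95 − 33 = 62, R_n = 345.6 kN/bolt. φR_n = 0.75 × (2×204.48 + 4×345.6) = 1343.5 kN.
Block shear: shear path 2×[52+2×95] = 2×242 mm, A_gv = 5808, A_nv = 2×(242 − 2.5×35)×12 = 3708 mm²; tension across gage: (106 − 1×35)×12 = 852 mm². R_n = min(0.6×400×3708, 0.6×250×5808) + 1.0×400×852 = min(889.92, 871.2) + 340.8 = 1212 kN. φR_n = 0.75 × 1212 = 909.0 kN.
Governing: min(1841.7, 1343.5, 909.0) = 909.0 kN → block shear.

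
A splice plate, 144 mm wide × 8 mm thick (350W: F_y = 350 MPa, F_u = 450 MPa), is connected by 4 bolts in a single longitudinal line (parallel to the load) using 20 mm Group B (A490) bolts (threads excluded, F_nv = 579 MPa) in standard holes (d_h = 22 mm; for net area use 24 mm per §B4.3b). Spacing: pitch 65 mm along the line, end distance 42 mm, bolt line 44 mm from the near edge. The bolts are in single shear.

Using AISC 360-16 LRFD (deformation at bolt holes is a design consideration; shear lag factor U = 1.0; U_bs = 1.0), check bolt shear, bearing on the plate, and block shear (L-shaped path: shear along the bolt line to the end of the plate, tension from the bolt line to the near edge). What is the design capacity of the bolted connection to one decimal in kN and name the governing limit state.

Bolt shear: A_b = π(20)²/4 = 314.16 mm². φR_n = 0.75 × 579 × 314.16 × 4 × 1 = 545.7 kN.
Bearing (8 mm plate, F_u = 450 MPa): end bolts L_c = 42 − 22/2 = 31, R_n = min(1.2×31×8×450, 2.4×20×8×450) = 133.92 kN/bolt; interior L_c = 65 − 22 = 43, R_n = 172.8 kN/bolt. φR_n = 0.75 × (1×133.92 + 3×172.8) = 489.2 kN.
Block shear: shear path 1×[42+3×65] = 1×237 mm, A_gv = 1896, A_nv = 1×(237 − 3.5×24)×8 = 1224 mm²; tension to near edge: (44 − 0.5×24)×8 = 256 mm². R_n = min(0.6×450×1224, 0.6×350×1896) + 1.0×450×256 = min(330.48, 398.16) + 115.2 = 445.68 kN. φR_n = 0.75 × 445.68 = 334.3 kN.
Governing: min(545.7, 489.2, 334.3) = 334.3 kN → block shear.

334.3 kN (block shear governs)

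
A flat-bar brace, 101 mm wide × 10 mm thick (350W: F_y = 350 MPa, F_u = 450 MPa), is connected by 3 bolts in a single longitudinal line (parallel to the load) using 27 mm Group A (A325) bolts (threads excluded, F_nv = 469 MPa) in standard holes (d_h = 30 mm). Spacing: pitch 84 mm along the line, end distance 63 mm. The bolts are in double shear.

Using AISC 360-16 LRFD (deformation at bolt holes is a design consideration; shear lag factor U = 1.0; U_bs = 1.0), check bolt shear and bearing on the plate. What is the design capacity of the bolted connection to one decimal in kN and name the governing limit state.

Bolt shear: A_b = π(27)²/4 = 572.56 mm². φR_n = 0.75 × 469 × 572.56 × 3 × 2 = 1208.4 kN.
Bearing (10 mm plate, F_u = 450 MPa): end bolts L_c = 63 − 30/2 = 48, R_n = min(1.2×48×10×450, 2.4×27×10×450) = 259.2 kN/bolt; interior L_c = 84 − 30 = 54, R_n = 291.6 kN/bolt. φR_n = 0.75 × (1×259.2 + 2×291.6) = 631.8 kN.
Governing: min(1208.4, 631.8) = 631.8 kN → bearing.

631.8 kN (bearing governs)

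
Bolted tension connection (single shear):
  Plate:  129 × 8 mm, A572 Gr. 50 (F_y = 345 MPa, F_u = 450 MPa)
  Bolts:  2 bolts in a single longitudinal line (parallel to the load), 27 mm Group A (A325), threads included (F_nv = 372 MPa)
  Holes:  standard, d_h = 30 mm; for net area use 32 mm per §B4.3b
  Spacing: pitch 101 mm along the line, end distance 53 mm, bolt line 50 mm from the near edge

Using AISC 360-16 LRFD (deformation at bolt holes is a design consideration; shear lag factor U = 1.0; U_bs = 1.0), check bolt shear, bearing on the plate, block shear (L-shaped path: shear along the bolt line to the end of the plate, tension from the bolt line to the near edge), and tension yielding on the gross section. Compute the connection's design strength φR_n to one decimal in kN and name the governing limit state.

263.5 kN (block shear governs)

Bolt shear: A_b = π(27)²/4 = 572.56 mm². φR_n = 0.75 × 372 × 572.56 × 2 × 1 = 319.5 kN.
Bearing (8 mm plate, F_u = 450 MPa): end bolts L_c = 53 − 30/2 = 38, R_n = min(1.2×38×8×450, 2.4×27×8×450) = 164.16 kN/bolt; interior L_c = 101 − 30 = 71, R_n = 233.28 kN/bolt. φR_n = 0.75 × (1×164.16 + 1×233.28) = 298.1 kN.
Block shear: shear path 1×[53+1×101] = 1×154 mm, A_gv = 1232, A_nv = 1×(154 − 1.5×32)×8 = 848 mm²; tension to near edge: (50 − 0.5×32)×8 = 272 mm². R_n = min(0.6×450×848, 0.6×345×1232) + 1.0×450×272 = min(228.96, 255.02) + 122.4 = 351.36 kN. φR_n = 0.75 × 351.36 = 263.5 kN.
Tension yield (gross): A_g = 129×8 = 1032 mm². φR_n = 0.90 × 345 × 1032 = 320.4 kN.
Governing: min(319.5, 298.1, 263.5, 320.4) = 263.5 kN → block shear.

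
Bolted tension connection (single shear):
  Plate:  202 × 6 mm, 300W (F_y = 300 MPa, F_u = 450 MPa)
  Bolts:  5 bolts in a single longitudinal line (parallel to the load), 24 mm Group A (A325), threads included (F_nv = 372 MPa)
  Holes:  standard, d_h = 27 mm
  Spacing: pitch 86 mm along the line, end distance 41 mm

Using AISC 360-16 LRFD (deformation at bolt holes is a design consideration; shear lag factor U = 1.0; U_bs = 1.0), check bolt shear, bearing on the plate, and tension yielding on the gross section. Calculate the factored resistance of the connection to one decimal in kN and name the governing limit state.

327.2 kN (gross-section yield governs)

Bolt shear: A_b = π(24)²/4 = 452.39 mm². φR_n = 0.75 × 372 × 452.39 × 5 × 1 = 631.1 kN.
Bearing (6 mm plate, F_u = 450 MPa): end bolts L_c = 41 − 27/2 = 27.5, R_n = min(1.2×27.5×6×450, 2.4×24×6×450) = 89.1 kN/bolt; interior L_c = 86 − 27 = 59, R_n = 155.52 kN/bolt. φR_n = 0.75 × (1×89.1 + 4×155.52) = 533.4 kN.
Tension yield (gross): A_g = 202×6 = 1212 mm². φR_n = 0.90 × 300 × 1212 = 327.2 kN.
Governing: min(631.1, 533.4, 327.2) = 327.2 kN → gross-section yield.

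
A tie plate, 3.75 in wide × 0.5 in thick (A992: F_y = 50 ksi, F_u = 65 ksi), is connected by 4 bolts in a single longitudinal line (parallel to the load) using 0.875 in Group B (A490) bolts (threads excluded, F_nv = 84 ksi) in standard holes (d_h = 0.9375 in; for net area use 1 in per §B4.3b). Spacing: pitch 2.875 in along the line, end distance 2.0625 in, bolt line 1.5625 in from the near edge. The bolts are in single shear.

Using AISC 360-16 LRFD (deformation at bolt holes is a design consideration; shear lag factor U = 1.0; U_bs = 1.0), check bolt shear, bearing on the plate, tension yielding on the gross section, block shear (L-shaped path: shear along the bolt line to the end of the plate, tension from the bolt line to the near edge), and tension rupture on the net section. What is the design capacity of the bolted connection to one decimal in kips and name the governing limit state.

67.0 kips (net-section rupture governs)

Bolt shear: A_b = π(0.875)²/4 = 0.60132 in². φR_n = 0.75 × 84 × 0.60132 × 4 × 1 = 151.5 kips.
Bearing (0.5 in plate, F_u = 65 ksi): end bolts L_c = 2.0625 − 0.9375/2 = 1.59375, R_n = min(1.2×1.59375×0.5×65, 2.4×0.875×0.5×65) = 62.156 kips/bolt; interior L_c = 2.875 − 0.9375 = 1.9375, R_n = 68.25 kips/bolt. φR_n = 0.75 × (1×62.156 + 3×68.25) = 200.2 kips.
Tension yield (gross): A_g = 3.75×0.5 = 1.875 in². φR_n = 0.90 × 50 × 1.875 = 84.4 kips.
Block shear: shear path 1×[2.0625+3×2.875] = 1×10.6875 in, A_gv = 5.3438, A_nv = 1×(10.6875 − 3.5×1)×0.5 = 3.5938 in²; tension to near edge: (1.5625 − 0.5×1)×0.5 = 0.53125 in². R_n = min(0.6×65×3.5938, 0.6×50×5.3438) + 1.0×65×0.53125 = min(140.16, 160.31) + 34.531 = 174.69 kips. φR_n = 0.75 × 174.69 = 131.0 kips.
Tension rupture (net): A_n = (3.75 − 1×1)×0.5 = 1.375 in² (U = 1.0, A_e = A_n). φR_n = 0.75 × 65 × 1.375 = 67.0 kips.
Governing: min(151.5, 200.2, 84.4, 131.0, 67.0) = 67.0 kips → net-section rupture.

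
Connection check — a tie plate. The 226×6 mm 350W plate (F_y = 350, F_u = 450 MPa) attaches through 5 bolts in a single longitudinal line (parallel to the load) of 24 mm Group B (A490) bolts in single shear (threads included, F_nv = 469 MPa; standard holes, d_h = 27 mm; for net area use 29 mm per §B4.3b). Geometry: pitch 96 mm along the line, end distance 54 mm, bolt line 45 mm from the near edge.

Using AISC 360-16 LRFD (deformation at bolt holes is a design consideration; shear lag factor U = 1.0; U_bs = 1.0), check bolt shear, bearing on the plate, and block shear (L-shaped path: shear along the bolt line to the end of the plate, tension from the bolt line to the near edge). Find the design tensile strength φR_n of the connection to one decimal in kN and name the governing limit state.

435.4 kN (block shear governs)

Bolt shear: A_b = π(24)²/4 = 452.39 mm². φR_n = 0.75 × 469 × 452.39 × 5 × 1 = 795.6 kN.
Bearing (6 mm plate, F_u = 450 MPa): end bolts L_c = 54 − 27/2 = 40.5, R_n = min(1.2×40.5×6×450, 2.4×24×6×450) = 131.22 kN/bolt; interior L_c = 96 − 27 = 69, R_n = 155.52 kN/bolt. φR_n = 0.75 × (1×131.22 + 4×155.52) = 565.0 kN.
Block shear: shear path 1×[54+4×96] = 1×438 mm, A_gv = 2628, A_nv = 1×(438 − 4.5×29)×6 = 1845 mm²; tension to near edge: (45 − 0.5×29)×6 = 183 mm². R_n = min(0.6×450×1845, 0.6×350×2628) + 1.0×450×183 = min(498.15, 551.88) + 82.35 = 580.5 kN. φR_n = 0.75 × 580.5 = 435.4 kN.
Governing: min(795.6, 565.0, 435.4) = 435.4 kN → block shear.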